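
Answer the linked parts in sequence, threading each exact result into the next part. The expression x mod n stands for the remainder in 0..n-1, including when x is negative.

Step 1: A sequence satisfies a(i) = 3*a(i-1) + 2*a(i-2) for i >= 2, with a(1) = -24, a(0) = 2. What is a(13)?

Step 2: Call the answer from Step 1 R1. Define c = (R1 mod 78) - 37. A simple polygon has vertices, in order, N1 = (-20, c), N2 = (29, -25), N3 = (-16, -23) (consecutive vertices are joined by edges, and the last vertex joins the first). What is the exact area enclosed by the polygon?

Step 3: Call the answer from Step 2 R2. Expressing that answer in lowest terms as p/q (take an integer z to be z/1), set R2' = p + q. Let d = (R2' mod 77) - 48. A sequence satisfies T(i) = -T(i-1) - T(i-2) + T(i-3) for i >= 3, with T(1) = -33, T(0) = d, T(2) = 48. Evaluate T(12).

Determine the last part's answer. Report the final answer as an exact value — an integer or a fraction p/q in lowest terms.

-880

Step 1: a(2) = 3*(-24) + 2*(2) = -68; iterating: a(2)=-68, a(3)=-252, a(4)=-892, a(5)=-3180, a(6)=-11324, a(7)=-40332, a(8)=-143644, a(9)=-511596, a(10)=-1822076, a(11)=-6489420, a(12)=-23112412, a(13)=-82316076; answer -82316076
Step 2: R1 = -82316076; c = 17; cross terms: (-20*-25 - 29*17)=7, (29*-23 - -16*-25)=-1067, (-16*17 - -20*-23)=-732; twice the area = |-1792| = 1792; area = 896; answer 896
Step 3: R2 = 896; threaded value p + q = 897; d = 2; T(3) = -1*(48) - 1*(-33) + 1*(2) = -13; iterating: T(3)=-13, T(4)=-68, T(5)=129, T(6)=-74, T(7)=-123, T(8)=326, T(9)=-277, T(10)=-172, T(11)=775, T(12)=-880; answer -880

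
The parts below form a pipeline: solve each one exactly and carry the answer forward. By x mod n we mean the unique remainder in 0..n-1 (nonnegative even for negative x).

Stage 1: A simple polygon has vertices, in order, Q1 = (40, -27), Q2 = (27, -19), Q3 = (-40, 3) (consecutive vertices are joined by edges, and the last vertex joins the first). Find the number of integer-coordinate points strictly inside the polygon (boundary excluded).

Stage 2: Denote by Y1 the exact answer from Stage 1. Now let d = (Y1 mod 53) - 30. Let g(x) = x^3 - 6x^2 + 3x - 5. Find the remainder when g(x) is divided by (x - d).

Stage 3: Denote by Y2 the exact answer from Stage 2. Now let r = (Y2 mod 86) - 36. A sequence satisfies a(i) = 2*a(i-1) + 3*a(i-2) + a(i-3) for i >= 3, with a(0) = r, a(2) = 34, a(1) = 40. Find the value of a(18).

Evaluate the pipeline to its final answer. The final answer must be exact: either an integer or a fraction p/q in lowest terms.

4277072056

Stage 1: cross terms: (40*-19 - 27*-27)=-31, (27*3 - -40*-19)=-679, (-40*-27 - 40*3)=960; twice the area = |250| = 250; area = 125; boundary points = 1 + 1 + 10 = 12; strictly interior points = area - boundary/2 + 1 = 120; answer 120
Stage 2: Y1 = 120; d = -16; remainder = value at the root: 1*(-16)^3 - 6*(-16)^2 + 3*(-16)^1 - 5 = (-4096) + (-1536) + (-48) + (-5) = -5685; answer -5685
Stage 3: Y2 = -5685; r = 41; a(3) = 2*(34) + 3*(40) + 1*(41) = 229; iterating: a(3)=229, a(4)=600, a(5)=1921, a(6)=5871, a(7)=18105, a(8)=55744, a(9)=171674, a(10)=528685, a(11)=1628136, a(12)=5014001, a(13)=15441095, a(14)=47552329, a(15)=146441944, a(16)=450981970, a(17)=1388842101, a(18)=4277072056; answer 4277072056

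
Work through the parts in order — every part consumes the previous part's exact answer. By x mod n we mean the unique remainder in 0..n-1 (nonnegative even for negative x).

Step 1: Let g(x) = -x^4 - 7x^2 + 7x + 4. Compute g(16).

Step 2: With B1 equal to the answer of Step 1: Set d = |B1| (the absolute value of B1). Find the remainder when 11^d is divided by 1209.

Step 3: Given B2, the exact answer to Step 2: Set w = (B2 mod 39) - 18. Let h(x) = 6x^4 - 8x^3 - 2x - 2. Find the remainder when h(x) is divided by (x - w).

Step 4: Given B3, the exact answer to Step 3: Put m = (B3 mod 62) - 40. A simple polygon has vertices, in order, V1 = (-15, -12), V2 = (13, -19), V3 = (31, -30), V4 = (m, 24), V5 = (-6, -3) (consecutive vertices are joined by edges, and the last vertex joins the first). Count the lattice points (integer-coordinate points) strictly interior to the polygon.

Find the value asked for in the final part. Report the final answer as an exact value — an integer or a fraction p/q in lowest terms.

Step 1: -1*(16)^4 - 7*(16)^2 + 7*(16)^1 + 4 = (-65536) + (-1792) + (112) + (4) = -67212; answer -67212
Step 2: B1 = -67212; d = 67212; squarings mod 1209: 11^1=11, 11^2=121, 11^4=133, 11^8=763, 11^16=640, 11^32=958, 11^64=133, 11^128=763, 11^256=640, 11^512=958, 11^1024=133, 11^2048=763, 11^4096=640, 11^8192=958, 11^16384=133, 11^32768=763, 11^65536=640; 11^67212 = 11^4 * 11^8 * 11^128 * 11^512 * 11^1024 * 11^65536 = 1132 (mod 1209); answer 1132
Step 3: B2 = 1132; w = -17; remainder = value at the root: 6*(-17)^4 - 8*(-17)^3 - 2*(-17)^1 - 2 = (501126) + (39304) + (34) + (-2) = 540462; answer 540462
Step 4: B3 = 540462; m = -32; cross terms: (-15*-19 - 13*-12)=441, (13*-30 - 31*-19)=199, (31*24 - -32*-30)=-216, (-32*-3 - -6*24)=240, (-6*-12 - -15*-3)=27; twice the area = |691| = 691; area = 691/2; boundary points = 7 + 1 + 9 + 1 + 9 = 27; strictly interior points = area - boundary/2 + 1 = 333; answer 333

333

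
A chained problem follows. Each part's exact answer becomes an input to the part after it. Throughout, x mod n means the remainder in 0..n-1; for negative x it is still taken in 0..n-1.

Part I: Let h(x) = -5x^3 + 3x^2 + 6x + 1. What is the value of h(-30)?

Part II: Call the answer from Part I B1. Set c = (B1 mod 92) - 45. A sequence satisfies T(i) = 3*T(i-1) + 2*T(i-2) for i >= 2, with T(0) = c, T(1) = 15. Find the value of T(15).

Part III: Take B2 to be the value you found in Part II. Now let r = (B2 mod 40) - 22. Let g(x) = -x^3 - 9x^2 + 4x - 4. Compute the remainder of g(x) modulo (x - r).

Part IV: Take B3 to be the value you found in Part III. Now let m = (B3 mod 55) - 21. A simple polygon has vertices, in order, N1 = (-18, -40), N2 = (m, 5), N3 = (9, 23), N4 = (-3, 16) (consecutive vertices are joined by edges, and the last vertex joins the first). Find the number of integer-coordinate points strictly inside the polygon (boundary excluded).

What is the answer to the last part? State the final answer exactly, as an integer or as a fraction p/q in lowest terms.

1029

Part I: -5*(-30)^3 + 3*(-30)^2 + 6*(-30)^1 + 1 = (135000) + (2700) + (-180) + (1) = 137521; answer 137521
Part II: B1 = 137521; c = 28; T(2) = 3*(15) + 2*(28) = 101; iterating: T(2)=101, T(3)=333, T(4)=1201, T(5)=4269, T(6)=15209, T(7)=54165, T(8)=192913, T(9)=687069, T(10)=2447033, T(11)=8715237, T(12)=31039777, T(13)=110549805, T(14)=393728969, T(15)=1402286517; answer 1402286517
Part III: B2 = 1402286517; r = 15; remainder = value at the root: -1*(15)^3 - 9*(15)^2 + 4*(15)^1 - 4 = (-3375) + (-2025) + (60) + (-4) = -5344; answer -5344
Part IV: B3 = -5344; m = 25; cross terms: (-18*5 - 25*-40)=910, (25*23 - 9*5)=530, (9*16 - -3*23)=213, (-3*-40 - -18*16)=408; twice the area = |2061| = 2061; area = 2061/2; boundary points = 1 + 2 + 1 + 1 = 5; strictly interior points = area - boundary/2 + 1 = 1029; answer 1029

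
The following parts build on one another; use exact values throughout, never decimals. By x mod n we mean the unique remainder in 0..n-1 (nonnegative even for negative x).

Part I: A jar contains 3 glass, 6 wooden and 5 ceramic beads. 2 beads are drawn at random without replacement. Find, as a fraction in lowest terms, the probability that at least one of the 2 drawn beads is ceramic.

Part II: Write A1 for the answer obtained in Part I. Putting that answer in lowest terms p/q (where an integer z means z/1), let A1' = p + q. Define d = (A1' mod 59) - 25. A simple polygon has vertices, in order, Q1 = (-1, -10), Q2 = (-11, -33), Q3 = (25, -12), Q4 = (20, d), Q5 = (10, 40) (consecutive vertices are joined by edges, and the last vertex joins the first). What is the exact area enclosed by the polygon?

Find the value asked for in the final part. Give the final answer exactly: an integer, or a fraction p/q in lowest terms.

Part I: total draws C(14,2) = 91; complement C(9,2) = 36; favorable 91 - 36 = 55; P = 55/91; answer 55/91
Part II: A1 = 55/91; threaded value p + q = 146; d = 3; cross terms: (-1*-33 - -11*-10)=-77, (-11*-12 - 25*-33)=957, (25*3 - 20*-12)=315, (20*40 - 10*3)=770, (10*-10 - -1*40)=-60; twice the area = |1905| = 1905; area = 1905/2; answer 1905/2

1905/2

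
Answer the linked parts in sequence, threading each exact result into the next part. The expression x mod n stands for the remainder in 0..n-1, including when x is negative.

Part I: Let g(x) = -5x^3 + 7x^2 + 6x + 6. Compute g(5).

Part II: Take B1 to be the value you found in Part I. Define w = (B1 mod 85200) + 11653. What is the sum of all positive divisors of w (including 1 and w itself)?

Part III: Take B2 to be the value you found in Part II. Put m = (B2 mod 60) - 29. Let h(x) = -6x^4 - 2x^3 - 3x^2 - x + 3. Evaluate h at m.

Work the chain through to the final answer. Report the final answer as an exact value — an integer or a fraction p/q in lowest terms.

-4197399

Part I: -5*(5)^3 + 7*(5)^2 + 6*(5)^1 + 6 = (-625) + (175) + (30) + (6) = -414; answer -414
Part II: B1 = -414; w = 96439; 96439 = 7 * 23 * 599; sigma = (1 + 7) * (1 + 23) * (1 + 599) = 8 * 24 * 600 = 115200; answer 115200
Part III: B2 = 115200; m = -29; -6*(-29)^4 - 2*(-29)^3 - 3*(-29)^2 - 1*(-29)^1 + 3 = (-4243686) + (48778) + (-2523) + (29) + (3) = -4197399; answer -4197399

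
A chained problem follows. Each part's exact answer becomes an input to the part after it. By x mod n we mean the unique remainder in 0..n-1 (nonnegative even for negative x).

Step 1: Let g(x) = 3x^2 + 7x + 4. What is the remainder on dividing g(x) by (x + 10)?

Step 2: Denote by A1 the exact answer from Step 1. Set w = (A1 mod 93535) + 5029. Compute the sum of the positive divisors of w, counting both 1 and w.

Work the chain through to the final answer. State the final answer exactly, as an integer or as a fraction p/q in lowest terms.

5560

Step 1: remainder = value at the root: 3*(-10)^2 + 7*(-10)^1 + 4 = (300) + (-70) + (4) = 234; answer 234
Step 2: A1 = 234; w = 5263; 5263 = 19 * 277; sigma = (1 + 19) * (1 + 277) = 20 * 278 = 5560; answer 5560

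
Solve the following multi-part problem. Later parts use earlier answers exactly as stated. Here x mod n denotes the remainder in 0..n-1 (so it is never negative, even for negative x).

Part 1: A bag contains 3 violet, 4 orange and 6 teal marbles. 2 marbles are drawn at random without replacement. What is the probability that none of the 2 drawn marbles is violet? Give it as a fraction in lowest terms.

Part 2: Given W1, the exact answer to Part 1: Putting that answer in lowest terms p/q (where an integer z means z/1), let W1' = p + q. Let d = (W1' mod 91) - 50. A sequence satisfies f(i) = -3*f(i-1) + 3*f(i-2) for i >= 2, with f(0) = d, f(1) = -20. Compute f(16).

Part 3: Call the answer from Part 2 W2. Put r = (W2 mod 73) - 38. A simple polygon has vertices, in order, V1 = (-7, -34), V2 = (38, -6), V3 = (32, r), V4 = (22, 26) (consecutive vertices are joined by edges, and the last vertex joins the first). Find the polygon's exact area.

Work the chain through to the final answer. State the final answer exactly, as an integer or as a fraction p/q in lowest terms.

Part 1: total draws C(13,2) = 78; favorable C(10,2) = 45; P = 15/26; answer 15/26
Part 2: W1 = 15/26; threaded value p + q = 41; d = -9; f(2) = -3*(-20) + 3*(-9) = 33; iterating: f(2)=33, f(3)=-159, f(4)=576, f(5)=-2205, f(6)=8343, f(7)=-31644, f(8)=119961, f(9)=-454815, f(10)=1724328, f(11)=-6537429, f(12)=24785271, f(13)=-93968100, f(14)=356260113, f(15)=-1350684639, f(16)=5120834256; answer 5120834256
Part 3: W2 = 5120834256; r = -4; cross terms: (-7*-6 - 38*-34)=1334, (38*-4 - 32*-6)=40, (32*26 - 22*-4)=920, (22*-34 - -7*26)=-566; twice the area = |1728| = 1728; area = 864; answer 864

864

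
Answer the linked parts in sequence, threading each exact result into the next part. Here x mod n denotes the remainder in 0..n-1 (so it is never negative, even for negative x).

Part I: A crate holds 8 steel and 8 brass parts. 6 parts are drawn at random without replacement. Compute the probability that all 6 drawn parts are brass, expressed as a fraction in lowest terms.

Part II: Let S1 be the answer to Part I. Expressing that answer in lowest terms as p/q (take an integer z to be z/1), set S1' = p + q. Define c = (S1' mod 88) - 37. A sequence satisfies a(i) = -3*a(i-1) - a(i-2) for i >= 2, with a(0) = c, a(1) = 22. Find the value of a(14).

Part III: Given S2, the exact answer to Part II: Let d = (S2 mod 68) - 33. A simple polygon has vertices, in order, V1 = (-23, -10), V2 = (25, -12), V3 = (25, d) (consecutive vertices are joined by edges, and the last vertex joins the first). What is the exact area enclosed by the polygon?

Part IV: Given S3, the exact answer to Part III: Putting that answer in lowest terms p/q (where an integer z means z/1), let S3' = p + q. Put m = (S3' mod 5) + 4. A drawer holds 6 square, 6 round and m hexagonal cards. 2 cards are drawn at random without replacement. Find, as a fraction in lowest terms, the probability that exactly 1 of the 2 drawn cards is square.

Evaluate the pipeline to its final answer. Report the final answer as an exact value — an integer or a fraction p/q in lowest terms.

Part I: total draws C(16,6) = 8008; favorable C(8,6) = 28; P = 1/286; answer 1/286
Part II: S1 = 1/286; threaded value p + q = 287; c = -14; a(2) = -3*(22) - 1*(-14) = -52; iterating: a(2)=-52, a(3)=134, a(4)=-350, a(5)=916, a(6)=-2398, a(7)=6278, a(8)=-16436, a(9)=43030, a(10)=-112654, a(11)=294932, a(12)=-772142, a(13)=2021494, a(14)=-5292340; answer -5292340
Part III: S2 = -5292340; d = -1; cross terms: (-23*-12 - 25*-10)=526, (25*-1 - 25*-12)=275, (25*-10 - -23*-1)=-273; twice the area = |528| = 528; area = 264; answer 264
Part IV: S3 = 264; threaded value p + q = 265; m = 4; total draws C(16,2) = 120; favorable C(6,1)*C(10,1) = 60; P = 1/2; answer 1/2

1/2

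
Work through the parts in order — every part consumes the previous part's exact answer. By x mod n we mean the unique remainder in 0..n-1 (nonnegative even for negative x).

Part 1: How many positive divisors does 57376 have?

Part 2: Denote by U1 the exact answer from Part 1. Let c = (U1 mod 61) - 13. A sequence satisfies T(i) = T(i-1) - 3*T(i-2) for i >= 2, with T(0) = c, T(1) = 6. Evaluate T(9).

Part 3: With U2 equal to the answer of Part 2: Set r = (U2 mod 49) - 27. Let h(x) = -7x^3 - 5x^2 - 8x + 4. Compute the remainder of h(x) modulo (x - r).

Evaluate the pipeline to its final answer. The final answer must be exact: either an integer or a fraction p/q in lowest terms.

Part 1: 57376 = 2^5 * 11 * 163; number of divisors = (5+1) * (1+1) * (1+1) = 24; answer 24
Part 2: U1 = 24; c = 11; T(2) = 1*(6) - 3*(11) = -27; iterating: T(2)=-27, T(3)=-45, T(4)=36, T(5)=171, T(6)=63, T(7)=-450, T(8)=-639, T(9)=711; answer 711
Part 3: U2 = 711; r = -2; remainder = value at the root: -7*(-2)^3 - 5*(-2)^2 - 8*(-2)^1 + 4 = (56) + (-20) + (16) + (4) = 56; answer 56

56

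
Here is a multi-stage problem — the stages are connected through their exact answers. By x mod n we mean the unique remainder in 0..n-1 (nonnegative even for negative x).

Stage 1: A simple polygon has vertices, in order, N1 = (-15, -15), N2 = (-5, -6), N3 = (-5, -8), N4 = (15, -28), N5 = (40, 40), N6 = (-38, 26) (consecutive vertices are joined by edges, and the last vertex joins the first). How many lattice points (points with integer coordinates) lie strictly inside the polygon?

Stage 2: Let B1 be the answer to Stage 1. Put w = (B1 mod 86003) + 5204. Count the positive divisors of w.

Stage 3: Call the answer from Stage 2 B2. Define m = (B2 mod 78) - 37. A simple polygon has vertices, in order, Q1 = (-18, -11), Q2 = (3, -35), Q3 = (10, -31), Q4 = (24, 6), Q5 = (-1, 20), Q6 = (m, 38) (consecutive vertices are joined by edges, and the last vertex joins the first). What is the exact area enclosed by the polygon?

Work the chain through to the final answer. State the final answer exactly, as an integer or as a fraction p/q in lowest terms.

Stage 1: cross terms: (-15*-6 - -5*-15)=15, (-5*-8 - -5*-6)=10, (-5*-28 - 15*-8)=260, (15*40 - 40*-28)=1720, (40*26 - -38*40)=2560, (-38*-15 - -15*26)=960; twice the area = |5525| = 5525; area = 5525/2; boundary points = 1 + 2 + 20 + 1 + 2 + 1 = 27; strictly interior points = area - boundary/2 + 1 = 2750; answer 2750
Stage 2: B1 = 2750; w = 7954; 7954 = 2 * 41 * 97; number of divisors = (1+1) * (1+1) * (1+1) = 8; answer 8
Stage 3: B2 = 8; m = -29; cross terms: (-18*-35 - 3*-11)=663, (3*-31 - 10*-35)=257, (10*6 - 24*-31)=804, (24*20 - -1*6)=486, (-1*38 - -29*20)=542, (-29*-11 - -18*38)=1003; twice the area = |3755| = 3755; area = 3755/2; answer 3755/2

3755/2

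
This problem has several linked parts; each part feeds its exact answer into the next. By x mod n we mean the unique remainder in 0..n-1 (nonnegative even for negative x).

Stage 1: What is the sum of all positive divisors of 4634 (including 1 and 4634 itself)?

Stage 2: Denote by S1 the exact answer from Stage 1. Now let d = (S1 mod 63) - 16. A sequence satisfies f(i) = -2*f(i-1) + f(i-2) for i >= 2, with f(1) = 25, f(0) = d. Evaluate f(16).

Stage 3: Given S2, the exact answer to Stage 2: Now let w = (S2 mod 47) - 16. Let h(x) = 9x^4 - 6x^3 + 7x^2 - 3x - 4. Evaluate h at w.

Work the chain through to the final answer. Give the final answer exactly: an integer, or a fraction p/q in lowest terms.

Stage 1: 4634 = 2 * 7 * 331; sigma = (1 + 2) * (1 + 7) * (1 + 331) = 3 * 8 * 332 = 7968; answer 7968
Stage 2: S1 = 7968; d = 14; f(2) = -2*(25) + 1*(14) = -36; iterating: f(2)=-36, f(3)=97, f(4)=-230, f(5)=557, f(6)=-1344, f(7)=3245, f(8)=-7834, f(9)=18913, f(10)=-45660, f(11)=110233, f(12)=-266126, f(13)=642485, f(14)=-1551096, f(15)=3744677, f(16)=-9040450; answer -9040450
Stage 3: S2 = -9040450; w = -16; 9*(-16)^4 - 6*(-16)^3 + 7*(-16)^2 - 3*(-16)^1 - 4 = (589824) + (24576) + (1792) + (48) + (-4) = 616236; answer 616236

616236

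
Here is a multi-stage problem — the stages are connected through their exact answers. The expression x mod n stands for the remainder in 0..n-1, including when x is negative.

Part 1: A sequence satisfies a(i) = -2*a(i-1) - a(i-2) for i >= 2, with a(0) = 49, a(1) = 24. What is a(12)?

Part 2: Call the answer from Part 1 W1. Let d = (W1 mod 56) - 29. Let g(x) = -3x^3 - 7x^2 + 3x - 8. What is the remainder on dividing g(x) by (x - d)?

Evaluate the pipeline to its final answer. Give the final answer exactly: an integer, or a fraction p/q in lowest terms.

Part 1: a(2) = -2*(24) - 1*(49) = -97; iterating: a(2)=-97, a(3)=170, a(4)=-243, a(5)=316, a(6)=-389, a(7)=462, a(8)=-535, a(9)=608, a(10)=-681, a(11)=754, a(12)=-827; answer -827
Part 2: W1 = -827; d = -16; remainder = value at the root: -3*(-16)^3 - 7*(-16)^2 + 3*(-16)^1 - 8 = (12288) + (-1792) + (-48) + (-8) = 10440; answer 10440

10440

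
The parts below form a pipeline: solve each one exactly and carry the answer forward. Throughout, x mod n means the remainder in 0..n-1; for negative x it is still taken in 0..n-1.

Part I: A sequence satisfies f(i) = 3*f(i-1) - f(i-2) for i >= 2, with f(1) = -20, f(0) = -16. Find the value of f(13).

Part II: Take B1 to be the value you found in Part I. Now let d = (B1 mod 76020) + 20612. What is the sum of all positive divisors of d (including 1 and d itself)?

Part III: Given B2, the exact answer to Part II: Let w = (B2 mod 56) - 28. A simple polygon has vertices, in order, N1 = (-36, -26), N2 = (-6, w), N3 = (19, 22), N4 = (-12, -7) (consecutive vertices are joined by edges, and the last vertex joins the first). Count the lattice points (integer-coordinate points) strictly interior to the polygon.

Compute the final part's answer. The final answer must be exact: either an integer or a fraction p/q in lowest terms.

Part I: f(2) = 3*(-20) - 1*(-16) = -44; iterating: f(2)=-44, f(3)=-112, f(4)=-292, f(5)=-764, f(6)=-2000, f(7)=-5236, f(8)=-13708, f(9)=-35888, f(10)=-93956, f(11)=-245980, f(12)=-643984, f(13)=-1685972; answer -1685972
Part II: B1 = -1685972; d = 83100; 83100 = 2^2 * 3 * 5^2 * 277; sigma = (1 + 2 + 4) * (1 + 3) * (1 + 5 + 25) * (1 + 277) = 7 * 4 * 31 * 278 = 241304; answer 241304
Part III: B2 = 241304; w = -28; cross terms: (-36*-28 - -6*-26)=852, (-6*22 - 19*-28)=400, (19*-7 - -12*22)=131, (-12*-26 - -36*-7)=60; twice the area = |1443| = 1443; area = 1443/2; boundary points = 2 + 25 + 1 + 1 = 29; strictly interior points = area - boundary/2 + 1 = 708; answer 708

708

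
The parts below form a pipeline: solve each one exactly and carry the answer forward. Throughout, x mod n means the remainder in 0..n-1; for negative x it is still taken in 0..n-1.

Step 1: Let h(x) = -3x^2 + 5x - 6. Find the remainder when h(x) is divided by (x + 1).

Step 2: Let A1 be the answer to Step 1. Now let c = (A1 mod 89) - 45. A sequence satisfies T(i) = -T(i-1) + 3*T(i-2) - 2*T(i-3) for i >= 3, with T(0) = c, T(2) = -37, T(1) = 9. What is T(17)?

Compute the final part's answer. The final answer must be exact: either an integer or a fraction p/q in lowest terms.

15427619

Step 1: remainder = value at the root: -3*(-1)^2 + 5*(-1)^1 - 6 = (-3) + (-5) + (-6) = -14; answer -14
Step 2: A1 = -14; c = 30; T(3) = -1*(-37) + 3*(9) - 2*(30) = 4; iterating: T(3)=4, T(4)=-133, T(5)=219, T(6)=-626, T(7)=1549, T(8)=-3865, T(9)=9764, T(10)=-24457, T(11)=61479, T(12)=-154378, T(13)=387729, T(14)=-973821, T(15)=2445764, T(16)=-6142685, T(17)=15427619; answer 15427619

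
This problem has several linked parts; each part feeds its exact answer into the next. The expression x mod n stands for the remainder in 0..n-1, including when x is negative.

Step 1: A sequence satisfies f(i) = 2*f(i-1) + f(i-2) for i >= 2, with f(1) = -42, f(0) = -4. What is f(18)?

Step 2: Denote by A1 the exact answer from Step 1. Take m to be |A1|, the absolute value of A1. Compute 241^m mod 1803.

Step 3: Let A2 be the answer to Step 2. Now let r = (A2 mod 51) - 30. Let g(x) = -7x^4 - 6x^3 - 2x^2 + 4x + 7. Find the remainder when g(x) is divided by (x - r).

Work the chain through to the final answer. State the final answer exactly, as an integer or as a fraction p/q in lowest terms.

Step 1: f(2) = 2*(-42) + 1*(-4) = -88; iterating: f(2)=-88, f(3)=-218, f(4)=-524, f(5)=-1266, f(6)=-3056, f(7)=-7378, f(8)=-17812, f(9)=-43002, f(10)=-103816, f(11)=-250634, f(12)=-605084, f(13)=-1460802, f(14)=-3526688, f(15)=-8514178, f(16)=-20555044, f(17)=-49624266, f(18)=-119803576; answer -119803576
Step 2: A1 = -119803576; m = 119803576; squarings mod 1803: 241^1=241, 241^2=385, 241^4=379, 241^8=1204, 241^16=4, 241^32=16, 241^64=256, 241^128=628, 241^256=1330, 241^512=157, 241^1024=1210, 241^2048=64, 241^4096=490, 241^8192=301, 241^16384=451, 241^32768=1465, 241^65536=655, 241^131072=1714, 241^262144=709, 241^524288=1447, 241^1048576=526, 241^2097152=817, 241^4194304=379, 241^8388608=1204, 241^16777216=4, 241^33554432=16, 241^67108864=256; 241^119803576 = 241^8 * 241^16 * 241^32 * 241^128 * 241^512 * 241^1024 * 241^2048 * 241^262144 * 241^2097152 * 241^16777216 * 241^33554432 * 241^67108864 = 526 (mod 1803); answer 526
Step 3: A2 = 526; r = -14; remainder = value at the root: -7*(-14)^4 - 6*(-14)^3 - 2*(-14)^2 + 4*(-14)^1 + 7 = (-268912) + (16464) + (-392) + (-56) + (7) = -252889; answer -252889

-252889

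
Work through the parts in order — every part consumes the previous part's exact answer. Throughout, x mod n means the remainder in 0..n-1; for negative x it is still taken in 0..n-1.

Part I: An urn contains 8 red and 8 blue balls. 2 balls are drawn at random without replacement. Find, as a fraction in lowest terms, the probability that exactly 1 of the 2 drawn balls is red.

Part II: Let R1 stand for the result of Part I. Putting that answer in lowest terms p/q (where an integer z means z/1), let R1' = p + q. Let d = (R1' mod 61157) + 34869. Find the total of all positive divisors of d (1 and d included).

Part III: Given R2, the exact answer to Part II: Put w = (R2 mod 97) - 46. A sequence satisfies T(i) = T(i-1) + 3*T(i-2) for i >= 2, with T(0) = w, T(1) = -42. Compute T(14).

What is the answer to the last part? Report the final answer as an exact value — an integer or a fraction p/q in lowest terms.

Part I: total draws C(16,2) = 120; favorable C(8,1)*C(8,1) = 64; P = 8/15; answer 8/15
Part II: R1 = 8/15; threaded value p + q = 23; d = 34892; 34892 = 2^2 * 11 * 13 * 61; sigma = (1 + 2 + 4) * (1 + 11) * (1 + 13) * (1 + 61) = 7 * 12 * 14 * 62 = 72912; answer 72912
Part III: R2 = 72912; w = 19; T(2) = 1*(-42) + 3*(19) = 15; iterating: T(2)=15, T(3)=-111, T(4)=-66, T(5)=-399, T(6)=-597, T(7)=-1794, T(8)=-3585, T(9)=-8967, T(10)=-19722, T(11)=-46623, T(12)=-105789, T(13)=-245658, T(14)=-563025; answer -563025

-563025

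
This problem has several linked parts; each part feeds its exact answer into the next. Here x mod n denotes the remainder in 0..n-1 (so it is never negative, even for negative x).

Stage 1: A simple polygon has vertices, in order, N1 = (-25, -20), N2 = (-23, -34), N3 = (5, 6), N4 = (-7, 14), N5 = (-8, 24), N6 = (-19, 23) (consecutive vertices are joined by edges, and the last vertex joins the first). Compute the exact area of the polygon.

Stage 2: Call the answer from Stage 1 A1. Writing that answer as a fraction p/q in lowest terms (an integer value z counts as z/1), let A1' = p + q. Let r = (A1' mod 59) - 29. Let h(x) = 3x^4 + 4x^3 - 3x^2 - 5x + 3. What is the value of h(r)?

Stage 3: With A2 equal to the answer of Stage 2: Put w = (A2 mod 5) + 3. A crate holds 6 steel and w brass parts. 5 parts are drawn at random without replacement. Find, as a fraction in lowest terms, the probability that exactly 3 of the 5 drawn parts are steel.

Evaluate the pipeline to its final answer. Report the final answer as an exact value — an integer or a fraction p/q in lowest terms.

100/231

Stage 1: cross terms: (-25*-34 - -23*-20)=390, (-23*6 - 5*-34)=32, (5*14 - -7*6)=112, (-7*24 - -8*14)=-56, (-8*23 - -19*24)=272, (-19*-20 - -25*23)=955; twice the area = |1705| = 1705; area = 1705/2; answer 1705/2
Stage 2: A1 = 1705/2; threaded value p + q = 1707; r = 26; 3*(26)^4 + 4*(26)^3 - 3*(26)^2 - 5*(26)^1 + 3 = (1370928) + (70304) + (-2028) + (-130) + (3) = 1439077; answer 1439077
Stage 3: A2 = 1439077; w = 5; total draws C(11,5) = 462; favorable C(6,3)*C(5,2) = 200; P = 100/231; answer 100/231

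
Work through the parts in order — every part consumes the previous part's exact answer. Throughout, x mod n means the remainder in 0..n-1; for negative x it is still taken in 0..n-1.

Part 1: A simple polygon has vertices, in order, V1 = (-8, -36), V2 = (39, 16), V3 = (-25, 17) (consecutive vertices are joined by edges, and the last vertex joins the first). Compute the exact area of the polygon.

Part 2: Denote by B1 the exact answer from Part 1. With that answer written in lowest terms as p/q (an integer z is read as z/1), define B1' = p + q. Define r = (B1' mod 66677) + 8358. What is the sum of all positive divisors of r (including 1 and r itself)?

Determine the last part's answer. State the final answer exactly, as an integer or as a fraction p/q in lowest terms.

14088

Part 1: cross terms: (-8*16 - 39*-36)=1276, (39*17 - -25*16)=1063, (-25*-36 - -8*17)=1036; twice the area = |3375| = 3375; area = 3375/2; answer 3375/2
Part 2: B1 = 3375/2; threaded value p + q = 3377; r = 11735; 11735 = 5 * 2347; sigma = (1 + 5) * (1 + 2347) = 6 * 2348 = 14088; answer 14088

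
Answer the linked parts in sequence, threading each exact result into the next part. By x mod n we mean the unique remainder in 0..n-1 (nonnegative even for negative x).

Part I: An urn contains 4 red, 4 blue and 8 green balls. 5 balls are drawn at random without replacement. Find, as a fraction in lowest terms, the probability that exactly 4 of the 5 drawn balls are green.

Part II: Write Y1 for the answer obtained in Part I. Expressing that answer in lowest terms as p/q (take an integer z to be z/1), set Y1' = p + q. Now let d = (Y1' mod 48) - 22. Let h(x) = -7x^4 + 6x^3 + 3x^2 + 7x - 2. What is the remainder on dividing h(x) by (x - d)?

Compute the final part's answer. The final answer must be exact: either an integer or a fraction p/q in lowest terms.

-1574300

Part I: total draws C(16,5) = 4368; favorable C(8,4)*C(8,1) = 560; P = 5/39; answer 5/39
Part II: Y1 = 5/39; threaded value p + q = 44; d = 22; remainder = value at the root: -7*(22)^4 + 6*(22)^3 + 3*(22)^2 + 7*(22)^1 - 2 = (-1639792) + (63888) + (1452) + (154) + (-2) = -1574300; answer -1574300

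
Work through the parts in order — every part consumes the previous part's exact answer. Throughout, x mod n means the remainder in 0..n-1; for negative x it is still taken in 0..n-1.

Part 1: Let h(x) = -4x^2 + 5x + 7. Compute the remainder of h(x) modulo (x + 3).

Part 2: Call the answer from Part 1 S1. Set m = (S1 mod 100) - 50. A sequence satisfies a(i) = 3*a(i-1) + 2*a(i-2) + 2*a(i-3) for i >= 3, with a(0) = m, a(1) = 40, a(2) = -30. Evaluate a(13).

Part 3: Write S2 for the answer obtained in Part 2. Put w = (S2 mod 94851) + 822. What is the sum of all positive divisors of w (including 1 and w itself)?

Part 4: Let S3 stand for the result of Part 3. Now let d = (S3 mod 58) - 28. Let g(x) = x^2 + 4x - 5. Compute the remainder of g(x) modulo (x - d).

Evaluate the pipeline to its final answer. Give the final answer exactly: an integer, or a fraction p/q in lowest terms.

315

Part 1: remainder = value at the root: -4*(-3)^2 + 5*(-3)^1 + 7 = (-36) + (-15) + (7) = -44; answer -44
Part 2: S1 = -44; m = 6; a(3) = 3*(-30) + 2*(40) + 2*(6) = 2; iterating: a(3)=2, a(4)=26, a(5)=22, a(6)=122, a(7)=462, a(8)=1674, a(9)=6190, a(10)=22842, a(11)=84254, a(12)=310826, a(13)=1146670; answer 1146670
Part 3: S2 = 1146670; w = 9280; 9280 = 2^6 * 5 * 29; sigma = (1 + 2 + 4 + 8 + 16 + 32 + 64) * (1 + 5) * (1 + 29) = 127 * 6 * 30 = 22860; answer 22860
Part 4: S3 = 22860; d = -20; remainder = value at the root: 1*(-20)^2 + 4*(-20)^1 - 5 = (400) + (-80) + (-5) = 315; answer 315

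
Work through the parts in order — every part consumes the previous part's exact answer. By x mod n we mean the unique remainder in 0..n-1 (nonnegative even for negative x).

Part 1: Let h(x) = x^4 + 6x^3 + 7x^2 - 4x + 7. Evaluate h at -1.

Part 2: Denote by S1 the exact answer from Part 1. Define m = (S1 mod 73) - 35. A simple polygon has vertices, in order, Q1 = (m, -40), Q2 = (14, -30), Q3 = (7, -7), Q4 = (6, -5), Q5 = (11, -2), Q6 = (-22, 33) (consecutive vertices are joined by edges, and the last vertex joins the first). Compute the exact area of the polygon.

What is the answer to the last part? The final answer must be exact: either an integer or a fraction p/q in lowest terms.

3307/2

Part 1: 1*(-1)^4 + 6*(-1)^3 + 7*(-1)^2 - 4*(-1)^1 + 7 = (1) + (-6) + (7) + (4) + (7) = 13; answer 13
Part 2: S1 = 13; m = -22; cross terms: (-22*-30 - 14*-40)=1220, (14*-7 - 7*-30)=112, (7*-5 - 6*-7)=7, (6*-2 - 11*-5)=43, (11*33 - -22*-2)=319, (-22*-40 - -22*33)=1606; twice the area = |3307| = 3307; area = 3307/2; answer 3307/2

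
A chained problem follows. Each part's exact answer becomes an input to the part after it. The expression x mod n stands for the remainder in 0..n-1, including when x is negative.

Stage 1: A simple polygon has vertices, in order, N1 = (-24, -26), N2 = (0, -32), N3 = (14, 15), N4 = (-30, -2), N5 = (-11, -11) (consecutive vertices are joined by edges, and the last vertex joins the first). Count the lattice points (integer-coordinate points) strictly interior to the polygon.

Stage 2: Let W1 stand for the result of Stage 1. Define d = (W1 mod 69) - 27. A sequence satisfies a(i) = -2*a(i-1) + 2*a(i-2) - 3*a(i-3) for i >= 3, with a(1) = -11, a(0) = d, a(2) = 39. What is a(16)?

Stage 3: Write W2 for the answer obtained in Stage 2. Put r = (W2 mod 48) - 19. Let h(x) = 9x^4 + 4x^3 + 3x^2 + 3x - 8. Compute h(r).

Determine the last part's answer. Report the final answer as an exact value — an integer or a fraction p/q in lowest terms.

Stage 1: cross terms: (-24*-32 - 0*-26)=768, (0*15 - 14*-32)=448, (14*-2 - -30*15)=422, (-30*-11 - -11*-2)=308, (-11*-26 - -24*-11)=22; twice the area = |1968| = 1968; area = 984; boundary points = 6 + 1 + 1 + 1 + 1 = 10; strictly interior points = area - boundary/2 + 1 = 980; answer 980
Stage 2: W1 = 980; d = -13; a(3) = -2*(39) + 2*(-11) - 3*(-13) = -61; iterating: a(3)=-61, a(4)=233, a(5)=-705, a(6)=2059, a(7)=-6227, a(8)=18687, a(9)=-56005, a(10)=168065, a(11)=-504201, a(12)=1512547, a(13)=-4537691, a(14)=13613079, a(15)=-40839181, a(16)=122517593; answer 122517593
Stage 3: W2 = 122517593; r = 22; 9*(22)^4 + 4*(22)^3 + 3*(22)^2 + 3*(22)^1 - 8 = (2108304) + (42592) + (1452) + (66) + (-8) = 2152406; answer 2152406

2152406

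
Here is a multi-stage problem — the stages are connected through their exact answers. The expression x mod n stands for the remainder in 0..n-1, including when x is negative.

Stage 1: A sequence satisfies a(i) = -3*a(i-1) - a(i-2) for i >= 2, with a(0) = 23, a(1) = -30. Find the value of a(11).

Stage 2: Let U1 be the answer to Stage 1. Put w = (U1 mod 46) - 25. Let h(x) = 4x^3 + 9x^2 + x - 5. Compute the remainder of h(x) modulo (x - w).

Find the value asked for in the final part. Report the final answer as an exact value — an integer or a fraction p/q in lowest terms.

Stage 1: a(2) = -3*(-30) - 1*(23) = 67; iterating: a(2)=67, a(3)=-171, a(4)=446, a(5)=-1167, a(6)=3055, a(7)=-7998, a(8)=20939, a(9)=-54819, a(10)=143518, a(11)=-375735; answer -375735
Stage 2: U1 = -375735; w = 14; remainder = value at the root: 4*(14)^3 + 9*(14)^2 + 1*(14)^1 - 5 = (10976) + (1764) + (14) + (-5) = 12749; answer 12749

12749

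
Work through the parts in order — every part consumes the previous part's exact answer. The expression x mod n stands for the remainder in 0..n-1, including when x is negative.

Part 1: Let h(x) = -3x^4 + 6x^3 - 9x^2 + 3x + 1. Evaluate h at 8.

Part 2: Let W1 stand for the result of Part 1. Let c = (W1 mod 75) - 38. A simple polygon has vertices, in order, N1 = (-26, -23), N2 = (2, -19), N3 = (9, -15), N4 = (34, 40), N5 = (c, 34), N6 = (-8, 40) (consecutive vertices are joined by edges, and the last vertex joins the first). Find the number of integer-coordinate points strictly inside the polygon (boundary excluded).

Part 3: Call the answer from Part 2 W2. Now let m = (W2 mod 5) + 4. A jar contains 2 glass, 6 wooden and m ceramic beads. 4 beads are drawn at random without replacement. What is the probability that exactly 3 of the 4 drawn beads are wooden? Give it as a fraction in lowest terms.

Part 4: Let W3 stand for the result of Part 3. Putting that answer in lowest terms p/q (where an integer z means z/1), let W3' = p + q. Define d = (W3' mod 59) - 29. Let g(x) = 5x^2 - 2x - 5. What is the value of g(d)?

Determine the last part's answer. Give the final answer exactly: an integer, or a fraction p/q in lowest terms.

2827

Part 1: -3*(8)^4 + 6*(8)^3 - 9*(8)^2 + 3*(8)^1 + 1 = (-12288) + (3072) + (-576) + (24) + (1) = -9767; answer -9767
Part 2: W1 = -9767; c = 20; cross terms: (-26*-19 - 2*-23)=540, (2*-15 - 9*-19)=141, (9*40 - 34*-15)=870, (34*34 - 20*40)=356, (20*40 - -8*34)=1072, (-8*-23 - -26*40)=1224; twice the area = |4203| = 4203; area = 4203/2; boundary points = 4 + 1 + 5 + 2 + 2 + 9 = 23; strictly interior points = area - boundary/2 + 1 = 2091; answer 2091
Part 3: W2 = 2091; m = 5; total draws C(13,4) = 715; favorable C(6,3)*C(7,1) = 140; P = 28/143; answer 28/143
Part 4: W3 = 28/143; threaded value p + q = 171; d = 24; 5*(24)^2 - 2*(24)^1 - 5 = (2880) + (-48) + (-5) = 2827; answer 2827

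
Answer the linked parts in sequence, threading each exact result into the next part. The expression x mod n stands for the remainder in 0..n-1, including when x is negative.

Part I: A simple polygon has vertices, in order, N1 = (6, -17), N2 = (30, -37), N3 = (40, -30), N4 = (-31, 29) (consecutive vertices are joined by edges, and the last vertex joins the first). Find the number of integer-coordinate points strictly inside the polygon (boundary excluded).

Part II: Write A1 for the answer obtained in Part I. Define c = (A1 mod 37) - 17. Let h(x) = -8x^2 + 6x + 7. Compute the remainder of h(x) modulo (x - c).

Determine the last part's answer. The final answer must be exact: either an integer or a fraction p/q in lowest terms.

Part I: cross terms: (6*-37 - 30*-17)=288, (30*-30 - 40*-37)=580, (40*29 - -31*-30)=230, (-31*-17 - 6*29)=353; twice the area = |1451| = 1451; area = 1451/2; boundary points = 4 + 1 + 1 + 1 = 7; strictly interior points = area - boundary/2 + 1 = 723; answer 723
Part II: A1 = 723; c = 3; remainder = value at the root: -8*(3)^2 + 6*(3)^1 + 7 = (-72) + (18) + (7) = -47; answer -47

-47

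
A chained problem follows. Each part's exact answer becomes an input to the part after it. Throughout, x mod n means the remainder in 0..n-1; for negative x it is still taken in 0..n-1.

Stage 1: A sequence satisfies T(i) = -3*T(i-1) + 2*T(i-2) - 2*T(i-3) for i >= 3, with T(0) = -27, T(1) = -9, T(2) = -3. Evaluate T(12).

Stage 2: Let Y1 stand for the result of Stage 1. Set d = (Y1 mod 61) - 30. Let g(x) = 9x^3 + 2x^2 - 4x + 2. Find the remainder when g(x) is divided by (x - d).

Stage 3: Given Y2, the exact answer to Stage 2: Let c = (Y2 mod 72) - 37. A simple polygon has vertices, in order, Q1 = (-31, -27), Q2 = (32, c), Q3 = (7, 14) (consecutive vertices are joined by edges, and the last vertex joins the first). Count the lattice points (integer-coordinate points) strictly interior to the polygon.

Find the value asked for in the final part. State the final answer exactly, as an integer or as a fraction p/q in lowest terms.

968

Stage 1: T(3) = -3*(-3) + 2*(-9) - 2*(-27) = 45; iterating: T(3)=45, T(4)=-123, T(5)=465, T(6)=-1731, T(7)=6369, T(8)=-23499, T(9)=86697, T(10)=-319827, T(11)=1179873, T(12)=-4352667; answer -4352667
Stage 2: Y1 = -4352667; d = 19; remainder = value at the root: 9*(19)^3 + 2*(19)^2 - 4*(19)^1 + 2 = (61731) + (722) + (-76) + (2) = 62379; answer 62379
Stage 3: Y2 = 62379; c = -10; cross terms: (-31*-10 - 32*-27)=1174, (32*14 - 7*-10)=518, (7*-27 - -31*14)=245; twice the area = |1937| = 1937; area = 1937/2; boundary points = 1 + 1 + 1 = 3; strictly interior points = area - boundary/2 + 1 = 968; answer 968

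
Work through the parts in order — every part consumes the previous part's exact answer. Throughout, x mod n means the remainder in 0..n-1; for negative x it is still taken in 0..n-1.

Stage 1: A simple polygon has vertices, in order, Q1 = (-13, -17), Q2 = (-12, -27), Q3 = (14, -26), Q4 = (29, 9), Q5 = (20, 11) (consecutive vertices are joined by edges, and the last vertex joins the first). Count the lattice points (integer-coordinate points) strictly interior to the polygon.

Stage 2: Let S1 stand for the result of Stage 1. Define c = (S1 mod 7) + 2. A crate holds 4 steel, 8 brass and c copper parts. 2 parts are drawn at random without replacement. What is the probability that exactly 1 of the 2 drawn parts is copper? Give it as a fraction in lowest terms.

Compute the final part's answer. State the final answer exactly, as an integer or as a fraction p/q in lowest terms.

Stage 1: cross terms: (-13*-27 - -12*-17)=147, (-12*-26 - 14*-27)=690, (14*9 - 29*-26)=880, (29*11 - 20*9)=139, (20*-17 - -13*11)=-197; twice the area = |1659| = 1659; area = 1659/2; boundary points = 1 + 1 + 5 + 1 + 1 = 9; strictly interior points = area - boundary/2 + 1 = 826; answer 826
Stage 2: S1 = 826; c = 2; total draws C(14,2) = 91; favorable C(2,1)*C(12,1) = 24; P = 24/91; answer 24/91

24/91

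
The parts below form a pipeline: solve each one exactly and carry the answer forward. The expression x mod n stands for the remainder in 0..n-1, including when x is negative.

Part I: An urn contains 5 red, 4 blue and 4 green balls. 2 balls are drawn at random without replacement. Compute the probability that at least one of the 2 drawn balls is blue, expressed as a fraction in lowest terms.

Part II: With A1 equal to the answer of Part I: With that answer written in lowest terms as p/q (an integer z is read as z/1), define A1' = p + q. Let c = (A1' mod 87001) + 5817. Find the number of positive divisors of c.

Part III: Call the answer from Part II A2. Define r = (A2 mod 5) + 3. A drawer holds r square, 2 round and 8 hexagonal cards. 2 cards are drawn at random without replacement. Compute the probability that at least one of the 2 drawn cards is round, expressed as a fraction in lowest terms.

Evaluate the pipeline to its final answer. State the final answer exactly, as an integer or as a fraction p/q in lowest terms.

Part I: total draws C(13,2) = 78; complement C(9,2) = 36; favorable 78 - 36 = 42; P = 7/13; answer 7/13
Part II: A1 = 7/13; threaded value p + q = 20; c = 5837; 5837 = 13 * 449; number of divisors = (1+1) * (1+1) = 4; answer 4
Part III: A2 = 4; r = 7; total draws C(17,2) = 136; complement C(15,2) = 105; favorable 136 - 105 = 31; P = 31/136; answer 31/136

31/136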